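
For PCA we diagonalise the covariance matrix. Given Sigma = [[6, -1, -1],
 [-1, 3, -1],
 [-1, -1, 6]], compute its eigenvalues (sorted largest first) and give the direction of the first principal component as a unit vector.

Step 1 — characteristic polynomial p(λ) = det(λI - Sigma) = λ³ - tr·λ² + c_1·λ - det, where tr = trace, c_1 = sum of the principal 2×2 minors, det = det(Sigma):
  tr = 6 + 3 + 6 = 15,
  c_1 = (6·3 - (-1)²) + (6·6 - (-1)²) + (3·6 - (-1)²) = 17 + 35 + 17 = 69,
  det = 6·(3·6 - (-1)²) - (-1)·((-1)·6 - (-1)·(-1)) + (-1)·((-1)·(-1) - 3·(-1)) = 6·(17) - (-1)·(-7) + (-1)·(4) = 91.
  So p(λ) = λ³ - 15λ² + 69λ - 91.
Step 2 — look for an integer root (rational root theorem: any rational root is an integer divisor of 91). Testing λ = 7:
  p(7) = 343 - 735 + 483 - 91 = 0  ✓
  Dividing out (λ - 7): p(λ) = (λ - 7)(λ² - 8λ + 13).
Step 3 — remaining eigenvalues from the quadratic λ² - 8λ + 13 = 0:
  Δ = 8² - 4·13 = 64 - 52 = 12,  λ = (8 ± √12)/2 = (8 ± 3.4641)/2 ≈ 5.7321 or 2.2679.
  Sorted: λ_1 = 7,  λ_2 = 5.7321,  λ_3 = 2.2679  (check: sum = 15 = tr ✓).

Step 4 — unit eigenvector for λ_1 = 7: v spans the null space of (Sigma - λ_1 I), whose rows are
  r_1 = (-1, -1, -1),  r_2 = (-1, -4, -1),  r_3 = (-1, -1, -1).
  v is orthogonal to every row, so take v ∝ r_1 × r_2 = ((-1)·(-1) - (-1)·(-4), (-1)·(-1) - (-1)·(-1), (-1)·(-4) - (-1)·(-1)) = (-3, 0, 3).
  Rescale (divide by 3; multiply by -1 so the first nonzero entry is positive): u = (1, 0, -1).
  ||u|| = √((1)² + (0)² + (-1)²) = √(2) ≈ 1.4142,  v_1 = u/||u|| ≈ (0.7071, 0, -0.7071) (||v_1|| = 1).

λ_1 = 7,  λ_2 = 5.7321,  λ_3 = 2.2679;  v_1 ≈ (0.7071, 0, -0.7071)


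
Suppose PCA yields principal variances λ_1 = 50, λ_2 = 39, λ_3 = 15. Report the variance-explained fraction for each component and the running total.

Step 1 — total variance = trace(Sigma) = Σ λ_i = 50 + 39 + 15 = 104.

Step 2 — fraction explained by component i = λ_i / Σ λ:
  PC1: 50/104 = 0.4808
  PC2: 39/104 = 0.375
  PC3: 15/104 = 0.1442

Step 3 — cumulative fraction after k components = (λ_1 + ... + λ_k) / Σ λ:
  k = 1: 50/104 = 0.4808
  k = 2: (50 + 39)/104 = 89/104 = 0.8558
  k = 3: (50 + 39 + 15)/104 = 104/104 = 1

Summary (fraction, with percent):

explained: PC1 0.4808 (48.08%), PC2 0.375 (37.5%), PC3 0.1442 (14.42%);  cumulative: 0.4808, 0.8558, 1


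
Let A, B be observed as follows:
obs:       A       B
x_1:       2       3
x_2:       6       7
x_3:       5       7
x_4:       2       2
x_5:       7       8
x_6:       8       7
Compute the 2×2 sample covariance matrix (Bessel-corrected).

Step 1 — column means:
  mean(A) = (2 + 6 + 5 + 2 + 7 + 8) / 6 = 30/6 = 5
  mean(B) = (3 + 7 + 7 + 2 + 8 + 7) / 6 = 34/6 = 5.6667

Step 2 — sample covariance S[i,j] = (1/(n-1)) · Σ_k (x_{k,i} - mean_i) · (x_{k,j} - mean_j), with n-1 = 5.
  S[A,A] = ((-3)·(-3) + (1)·(1) + (0)·(0) + (-3)·(-3) + (2)·(2) + (3)·(3)) / 5 = 32/5 = 6.4
  S[A,B] = ((-3)·(-2.6667) + (1)·(1.3333) + (0)·(1.3333) + (-3)·(-3.6667) + (2)·(2.3333) + (3)·(1.3333)) / 5 = 29/5 = 5.8
  S[B,B] = ((-2.6667)·(-2.6667) + (1.3333)·(1.3333) + (1.3333)·(1.3333) + (-3.6667)·(-3.6667) + (2.3333)·(2.3333) + (1.3333)·(1.3333)) / 5 = 31.3333/5 = 6.2667

S is symmetric (S[j,i] = S[i,j]). Assembling:

S = [[6.4, 5.8],
 [5.8, 6.2667]]


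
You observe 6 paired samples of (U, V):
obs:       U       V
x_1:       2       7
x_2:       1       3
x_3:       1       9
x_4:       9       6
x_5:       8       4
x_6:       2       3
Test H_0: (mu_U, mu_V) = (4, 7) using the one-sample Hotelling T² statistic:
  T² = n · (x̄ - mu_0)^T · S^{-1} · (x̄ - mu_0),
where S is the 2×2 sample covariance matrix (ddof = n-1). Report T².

Step 1 — sample mean vector:
  mean(U) = (2 + 1 + 1 + 9 + 8 + 2) / 6 = 23/6 = 3.8333
  mean(V) = (7 + 3 + 9 + 6 + 4 + 3) / 6 = 32/6 = 5.3333
  x̄ = (3.8333, 5.3333),  deviation x̄ - mu_0 = (3.8333, 5.3333) - (4, 7) = (-0.1667, -1.6667).

Step 2 — sample covariance matrix, S[i,j] = (1/(n-1)) · Σ_k (x_{k,i} - mean_i) · (x_{k,j} - mean_j), divisor n-1 = 5:
  S[U,U] = ((-1.8333)·(-1.8333) + (-2.8333)·(-2.8333) + (-2.8333)·(-2.8333) + (5.1667)·(5.1667) + (4.1667)·(4.1667) + (-1.8333)·(-1.8333)) / 5 = 66.8333/5 = 13.3667
  S[U,V] = ((-1.8333)·(1.6667) + (-2.8333)·(-2.3333) + (-2.8333)·(3.6667) + (5.1667)·(0.6667) + (4.1667)·(-1.3333) + (-1.8333)·(-2.3333)) / 5 = -4.6667/5 = -0.9333
  S[V,V] = ((1.6667)·(1.6667) + (-2.3333)·(-2.3333) + (3.6667)·(3.6667) + (0.6667)·(0.6667) + (-1.3333)·(-1.3333) + (-2.3333)·(-2.3333)) / 5 = 29.3333/5 = 5.8667
  S = [[13.3667, -0.9333],
 [-0.9333, 5.8667]].

Step 3 — invert S. det(S) = 13.3667·5.8667 - (-0.9333)² = 77.5467.
  S^{-1} = (1/det) · [[d, -b], [-b, a]] = [[0.0757, 0.012],
 [0.012, 0.1724]].

Step 4 — quadratic form (x̄ - mu_0)^T · S^{-1} · (x̄ - mu_0):
  S^{-1} · (x̄ - mu_0) = (-0.0327, -0.2893),
  (x̄ - mu_0)^T · [...] = (-0.1667)·(-0.0327) + (-1.6667)·(-0.2893) = 0.4876.

Step 5 — scale by n: T² = 6 · 0.4876 = 2.9256.

T² ≈ 2.9256


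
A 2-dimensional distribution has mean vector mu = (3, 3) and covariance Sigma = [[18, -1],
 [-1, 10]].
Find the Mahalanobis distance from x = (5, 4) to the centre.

Step 1 — centre the observation: (x - mu) = (2, 1).

Step 2 — invert Sigma. det(Sigma) = 18·10 - (-1)² = 179.
  Sigma^{-1} = (1/det) · [[d, -b], [-b, a]] = [[0.0559, 0.0056],
 [0.0056, 0.1006]].

Step 3 — form the quadratic (x - mu)^T · Sigma^{-1} · (x - mu):
  Sigma^{-1} · (x - mu) = (0.1173, 0.1117).
  (x - mu)^T · [Sigma^{-1} · (x - mu)] = (2)·(0.1173) + (1)·(0.1117) = 0.3464.

Step 4 — take square root: d = √(0.3464) ≈ 0.5885.

d(x, mu) = √(0.3464) ≈ 0.5885


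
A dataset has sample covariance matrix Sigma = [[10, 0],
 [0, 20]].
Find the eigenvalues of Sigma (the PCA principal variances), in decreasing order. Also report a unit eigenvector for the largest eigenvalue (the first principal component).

Step 1 — characteristic polynomial of 2×2 Sigma:
  det(Sigma - λI) = λ² - trace · λ + det = 0.
  trace = 10 + 20 = 30, det = 10·20 - (0)² = 200.
Step 2 — discriminant:
  Δ = trace² - 4·det = 900 - 800 = 100.
Step 3 — eigenvalues:
  λ = (trace ± √Δ)/2 = (30 ± 10)/2,
  λ_1 = 20,  λ_2 = 10.

Step 4 — unit eigenvector for λ_1: Sigma is diagonal, so its eigenvectors are the coordinate axes. λ_1 = 20 is the diagonal entry on the second coordinate axis, hence
  v_1 = (0, 1) (||v_1|| = 1).

λ_1 = 20,  λ_2 = 10;  v_1 ≈ (0, 1)


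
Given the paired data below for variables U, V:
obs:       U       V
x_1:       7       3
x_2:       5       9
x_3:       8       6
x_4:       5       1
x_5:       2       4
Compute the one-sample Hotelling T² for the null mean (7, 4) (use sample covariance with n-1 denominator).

Step 1 — sample mean vector:
  mean(U) = (7 + 5 + 8 + 5 + 2) / 5 = 27/5 = 5.4
  mean(V) = (3 + 9 + 6 + 1 + 4) / 5 = 23/5 = 4.6
  x̄ = (5.4, 4.6),  deviation x̄ - mu_0 = (5.4, 4.6) - (7, 4) = (-1.6, 0.6).

Step 2 — sample covariance matrix, S[i,j] = (1/(n-1)) · Σ_k (x_{k,i} - mean_i) · (x_{k,j} - mean_j), divisor n-1 = 4:
  S[U,U] = ((1.6)·(1.6) + (-0.4)·(-0.4) + (2.6)·(2.6) + (-0.4)·(-0.4) + (-3.4)·(-3.4)) / 4 = 21.2/4 = 5.3
  S[U,V] = ((1.6)·(-1.6) + (-0.4)·(4.4) + (2.6)·(1.4) + (-0.4)·(-3.6) + (-3.4)·(-0.6)) / 4 = 2.8/4 = 0.7
  S[V,V] = ((-1.6)·(-1.6) + (4.4)·(4.4) + (1.4)·(1.4) + (-3.6)·(-3.6) + (-0.6)·(-0.6)) / 4 = 37.2/4 = 9.3
  S = [[5.3, 0.7],
 [0.7, 9.3]].

Step 3 — invert S. det(S) = 5.3·9.3 - (0.7)² = 48.8.
  S^{-1} = (1/det) · [[d, -b], [-b, a]] = [[0.1906, -0.0143],
 [-0.0143, 0.1086]].

Step 4 — quadratic form (x̄ - mu_0)^T · S^{-1} · (x̄ - mu_0):
  S^{-1} · (x̄ - mu_0) = (-0.3135, 0.0881),
  (x̄ - mu_0)^T · [...] = (-1.6)·(-0.3135) + (0.6)·(0.0881) = 0.5545.

Step 5 — scale by n: T² = 5 · 0.5545 = 2.7725.

T² ≈ 2.7725


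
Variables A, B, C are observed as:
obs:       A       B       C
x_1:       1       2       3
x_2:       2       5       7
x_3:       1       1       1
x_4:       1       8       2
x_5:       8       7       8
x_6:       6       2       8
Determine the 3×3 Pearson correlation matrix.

Step 1 — column means:
  mean(A) = (1 + 2 + 1 + 1 + 8 + 6) / 6 = 19/6 = 3.1667
  mean(B) = (2 + 5 + 1 + 8 + 7 + 2) / 6 = 25/6 = 4.1667
  mean(C) = (3 + 7 + 1 + 2 + 8 + 8) / 6 = 29/6 = 4.8333

Step 2 — sample variances and covariances s[i,j] = (1/(n-1)) · Σ_k (x_{k,i} - mean_i) · (x_{k,j} - mean_j), with n-1 = 5:
  s[A,A] = ((-2.1667)·(-2.1667) + (-1.1667)·(-1.1667) + (-2.1667)·(-2.1667) + (-2.1667)·(-2.1667) + (4.8333)·(4.8333) + (2.8333)·(2.8333)) / 5 = 46.8333/5 = 9.3667
  s[A,B] = ((-2.1667)·(-2.1667) + (-1.1667)·(0.8333) + (-2.1667)·(-3.1667) + (-2.1667)·(3.8333) + (4.8333)·(2.8333) + (2.8333)·(-2.1667)) / 5 = 9.8333/5 = 1.9667
  s[A,C] = ((-2.1667)·(-1.8333) + (-1.1667)·(2.1667) + (-2.1667)·(-3.8333) + (-2.1667)·(-2.8333) + (4.8333)·(3.1667) + (2.8333)·(3.1667)) / 5 = 40.1667/5 = 8.0333
  s[B,B] = ((-2.1667)·(-2.1667) + (0.8333)·(0.8333) + (-3.1667)·(-3.1667) + (3.8333)·(3.8333) + (2.8333)·(2.8333) + (-2.1667)·(-2.1667)) / 5 = 42.8333/5 = 8.5667
  s[B,C] = ((-2.1667)·(-1.8333) + (0.8333)·(2.1667) + (-3.1667)·(-3.8333) + (3.8333)·(-2.8333) + (2.8333)·(3.1667) + (-2.1667)·(3.1667)) / 5 = 9.1667/5 = 1.8333
  s[C,C] = ((-1.8333)·(-1.8333) + (2.1667)·(2.1667) + (-3.8333)·(-3.8333) + (-2.8333)·(-2.8333) + (3.1667)·(3.1667) + (3.1667)·(3.1667)) / 5 = 50.8333/5 = 10.1667
  Sample standard deviations s_i = √(s[i,i]):
  s(A) = √(9.3667) = 3.0605
  s(B) = √(8.5667) = 2.9269
  s(C) = √(10.1667) = 3.1885

Step 3 — r_{ij} = s_{ij} / (s_i · s_j):
  r[A,A] = 1 (diagonal).
  r[A,B] = 1.9667 / (3.0605 · 2.9269) = 1.9667 / 8.9577 = 0.2195
  r[A,C] = 8.0333 / (3.0605 · 3.1885) = 8.0333 / 9.7585 = 0.8232
  r[B,B] = 1 (diagonal).
  r[B,C] = 1.8333 / (2.9269 · 3.1885) = 1.8333 / 9.3324 = 0.1964
  r[C,C] = 1 (diagonal).

R is symmetric with unit diagonal. Assembling:

R = [[1, 0.2195, 0.8232],
 [0.2195, 1, 0.1964],
 [0.8232, 0.1964, 1]]


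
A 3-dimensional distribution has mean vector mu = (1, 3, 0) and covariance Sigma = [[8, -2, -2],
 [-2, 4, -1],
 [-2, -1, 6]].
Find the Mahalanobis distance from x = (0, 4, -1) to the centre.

Step 1 — centre the observation: (x - mu) = (-1, 1, -1).

Step 2 — invert Sigma (cofactor / det for 3×3, or solve directly):
  Sigma^{-1} = [[0.1691, 0.1029, 0.0735],
 [0.1029, 0.3235, 0.0882],
 [0.0735, 0.0882, 0.2059]].

Step 3 — form the quadratic (x - mu)^T · Sigma^{-1} · (x - mu):
  Sigma^{-1} · (x - mu) = (-0.1397, 0.1324, -0.1912).
  (x - mu)^T · [Sigma^{-1} · (x - mu)] = (-1)·(-0.1397) + (1)·(0.1324) + (-1)·(-0.1912) = 0.4632.

Step 4 — take square root: d = √(0.4632) ≈ 0.6806.

d(x, mu) = √(0.4632) ≈ 0.6806


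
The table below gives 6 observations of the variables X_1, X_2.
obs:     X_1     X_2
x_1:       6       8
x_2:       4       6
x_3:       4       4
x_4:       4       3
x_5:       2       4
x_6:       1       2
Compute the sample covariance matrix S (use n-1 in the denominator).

Step 1 — column means:
  mean(X_1) = (6 + 4 + 4 + 4 + 2 + 1) / 6 = 21/6 = 3.5
  mean(X_2) = (8 + 6 + 4 + 3 + 4 + 2) / 6 = 27/6 = 4.5

Step 2 — sample covariance S[i,j] = (1/(n-1)) · Σ_k (x_{k,i} - mean_i) · (x_{k,j} - mean_j), with n-1 = 5.
  S[X_1,X_1] = ((2.5)·(2.5) + (0.5)·(0.5) + (0.5)·(0.5) + (0.5)·(0.5) + (-1.5)·(-1.5) + (-2.5)·(-2.5)) / 5 = 15.5/5 = 3.1
  S[X_1,X_2] = ((2.5)·(3.5) + (0.5)·(1.5) + (0.5)·(-0.5) + (0.5)·(-1.5) + (-1.5)·(-0.5) + (-2.5)·(-2.5)) / 5 = 15.5/5 = 3.1
  S[X_2,X_2] = ((3.5)·(3.5) + (1.5)·(1.5) + (-0.5)·(-0.5) + (-1.5)·(-1.5) + (-0.5)·(-0.5) + (-2.5)·(-2.5)) / 5 = 23.5/5 = 4.7

S is symmetric (S[j,i] = S[i,j]). Assembling:

S = [[3.1, 3.1],
 [3.1, 4.7]]


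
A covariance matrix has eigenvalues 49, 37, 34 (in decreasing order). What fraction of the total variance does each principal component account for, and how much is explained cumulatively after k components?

Step 1 — total variance = trace(Sigma) = Σ λ_i = 49 + 37 + 34 = 120.

Step 2 — fraction explained by component i = λ_i / Σ λ:
  PC1: 49/120 = 0.4083
  PC2: 37/120 = 0.3083
  PC3: 34/120 = 0.2833

Step 3 — cumulative fraction after k components = (λ_1 + ... + λ_k) / Σ λ:
  k = 1: 49/120 = 0.4083
  k = 2: (49 + 37)/120 = 86/120 = 0.7167
  k = 3: (49 + 37 + 34)/120 = 120/120 = 1

Summary (fraction, with percent):

explained: PC1 0.4083 (40.83%), PC2 0.3083 (30.83%), PC3 0.2833 (28.33%);  cumulative: 0.4083, 0.7167, 1


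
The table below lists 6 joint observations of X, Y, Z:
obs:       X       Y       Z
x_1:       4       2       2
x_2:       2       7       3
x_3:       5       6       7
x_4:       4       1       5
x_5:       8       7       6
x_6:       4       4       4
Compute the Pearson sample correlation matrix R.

Step 1 — column means:
  mean(X) = (4 + 2 + 5 + 4 + 8 + 4) / 6 = 27/6 = 4.5
  mean(Y) = (2 + 7 + 6 + 1 + 7 + 4) / 6 = 27/6 = 4.5
  mean(Z) = (2 + 3 + 7 + 5 + 6 + 4) / 6 = 27/6 = 4.5

Step 2 — sample variances and covariances s[i,j] = (1/(n-1)) · Σ_k (x_{k,i} - mean_i) · (x_{k,j} - mean_j), with n-1 = 5:
  s[X,X] = ((-0.5)·(-0.5) + (-2.5)·(-2.5) + (0.5)·(0.5) + (-0.5)·(-0.5) + (3.5)·(3.5) + (-0.5)·(-0.5)) / 5 = 19.5/5 = 3.9
  s[X,Y] = ((-0.5)·(-2.5) + (-2.5)·(2.5) + (0.5)·(1.5) + (-0.5)·(-3.5) + (3.5)·(2.5) + (-0.5)·(-0.5)) / 5 = 6.5/5 = 1.3
  s[X,Z] = ((-0.5)·(-2.5) + (-2.5)·(-1.5) + (0.5)·(2.5) + (-0.5)·(0.5) + (3.5)·(1.5) + (-0.5)·(-0.5)) / 5 = 11.5/5 = 2.3
  s[Y,Y] = ((-2.5)·(-2.5) + (2.5)·(2.5) + (1.5)·(1.5) + (-3.5)·(-3.5) + (2.5)·(2.5) + (-0.5)·(-0.5)) / 5 = 33.5/5 = 6.7
  s[Y,Z] = ((-2.5)·(-2.5) + (2.5)·(-1.5) + (1.5)·(2.5) + (-3.5)·(0.5) + (2.5)·(1.5) + (-0.5)·(-0.5)) / 5 = 8.5/5 = 1.7
  s[Z,Z] = ((-2.5)·(-2.5) + (-1.5)·(-1.5) + (2.5)·(2.5) + (0.5)·(0.5) + (1.5)·(1.5) + (-0.5)·(-0.5)) / 5 = 17.5/5 = 3.5
  Sample standard deviations s_i = √(s[i,i]):
  s(X) = √(3.9) = 1.9748
  s(Y) = √(6.7) = 2.5884
  s(Z) = √(3.5) = 1.8708

Step 3 — r_{ij} = s_{ij} / (s_i · s_j):
  r[X,X] = 1 (diagonal).
  r[X,Y] = 1.3 / (1.9748 · 2.5884) = 1.3 / 5.1118 = 0.2543
  r[X,Z] = 2.3 / (1.9748 · 1.8708) = 2.3 / 3.6946 = 0.6225
  r[Y,Y] = 1 (diagonal).
  r[Y,Z] = 1.7 / (2.5884 · 1.8708) = 1.7 / 4.8425 = 0.3511
  r[Z,Z] = 1 (diagonal).

R is symmetric with unit diagonal. Assembling:

R = [[1, 0.2543, 0.6225],
 [0.2543, 1, 0.3511],
 [0.6225, 0.3511, 1]]


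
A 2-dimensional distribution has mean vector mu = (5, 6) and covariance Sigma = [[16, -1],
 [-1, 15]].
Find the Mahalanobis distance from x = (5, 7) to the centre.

Step 1 — centre the observation: (x - mu) = (0, 1).

Step 2 — invert Sigma. det(Sigma) = 16·15 - (-1)² = 239.
  Sigma^{-1} = (1/det) · [[d, -b], [-b, a]] = [[0.0628, 0.0042],
 [0.0042, 0.0669]].

Step 3 — form the quadratic (x - mu)^T · Sigma^{-1} · (x - mu):
  Sigma^{-1} · (x - mu) = (0.0042, 0.0669).
  (x - mu)^T · [Sigma^{-1} · (x - mu)] = (0)·(0.0042) + (1)·(0.0669) = 0.0669.

Step 4 — take square root: d = √(0.0669) ≈ 0.2587.

d(x, mu) = √(0.0669) ≈ 0.2587


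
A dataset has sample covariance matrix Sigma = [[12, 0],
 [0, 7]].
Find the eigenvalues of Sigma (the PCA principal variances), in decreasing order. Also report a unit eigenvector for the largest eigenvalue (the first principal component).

Step 1 — characteristic polynomial of 2×2 Sigma:
  det(Sigma - λI) = λ² - trace · λ + det = 0.
  trace = 12 + 7 = 19, det = 12·7 - (0)² = 84.
Step 2 — discriminant:
  Δ = trace² - 4·det = 361 - 336 = 25.
Step 3 — eigenvalues:
  λ = (trace ± √Δ)/2 = (19 ± 5)/2,
  λ_1 = 12,  λ_2 = 7.

Step 4 — unit eigenvector for λ_1: Sigma is diagonal, so its eigenvectors are the coordinate axes. λ_1 = 12 is the diagonal entry on the first coordinate axis, hence
  v_1 = (1, 0) (||v_1|| = 1).

λ_1 = 12,  λ_2 = 7;  v_1 ≈ (1, 0)


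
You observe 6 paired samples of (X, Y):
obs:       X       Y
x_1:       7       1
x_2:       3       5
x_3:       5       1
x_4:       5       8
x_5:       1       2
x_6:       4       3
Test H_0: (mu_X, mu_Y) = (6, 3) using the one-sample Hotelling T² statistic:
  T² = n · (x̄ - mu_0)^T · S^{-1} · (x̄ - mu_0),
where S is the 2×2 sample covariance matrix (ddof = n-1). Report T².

Step 1 — sample mean vector:
  mean(X) = (7 + 3 + 5 + 5 + 1 + 4) / 6 = 25/6 = 4.1667
  mean(Y) = (1 + 5 + 1 + 8 + 2 + 3) / 6 = 20/6 = 3.3333
  x̄ = (4.1667, 3.3333),  deviation x̄ - mu_0 = (4.1667, 3.3333) - (6, 3) = (-1.8333, 0.3333).

Step 2 — sample covariance matrix, S[i,j] = (1/(n-1)) · Σ_k (x_{k,i} - mean_i) · (x_{k,j} - mean_j), divisor n-1 = 5:
  S[X,X] = ((2.8333)·(2.8333) + (-1.1667)·(-1.1667) + (0.8333)·(0.8333) + (0.8333)·(0.8333) + (-3.1667)·(-3.1667) + (-0.1667)·(-0.1667)) / 5 = 20.8333/5 = 4.1667
  S[X,Y] = ((2.8333)·(-2.3333) + (-1.1667)·(1.6667) + (0.8333)·(-2.3333) + (0.8333)·(4.6667) + (-3.1667)·(-1.3333) + (-0.1667)·(-0.3333)) / 5 = -2.3333/5 = -0.4667
  S[Y,Y] = ((-2.3333)·(-2.3333) + (1.6667)·(1.6667) + (-2.3333)·(-2.3333) + (4.6667)·(4.6667) + (-1.3333)·(-1.3333) + (-0.3333)·(-0.3333)) / 5 = 37.3333/5 = 7.4667
  S = [[4.1667, -0.4667],
 [-0.4667, 7.4667]].

Step 3 — invert S. det(S) = 4.1667·7.4667 - (-0.4667)² = 30.8933.
  S^{-1} = (1/det) · [[d, -b], [-b, a]] = [[0.2417, 0.0151],
 [0.0151, 0.1349]].

Step 4 — quadratic form (x̄ - mu_0)^T · S^{-1} · (x̄ - mu_0):
  S^{-1} · (x̄ - mu_0) = (-0.4381, 0.0173),
  (x̄ - mu_0)^T · [...] = (-1.8333)·(-0.4381) + (0.3333)·(0.0173) = 0.8089.

Step 5 — scale by n: T² = 6 · 0.8089 = 4.8533.

T² ≈ 4.8533


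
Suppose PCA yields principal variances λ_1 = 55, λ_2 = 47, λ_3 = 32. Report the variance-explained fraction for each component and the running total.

Step 1 — total variance = trace(Sigma) = Σ λ_i = 55 + 47 + 32 = 134.

Step 2 — fraction explained by component i = λ_i / Σ λ:
  PC1: 55/134 = 0.4104
  PC2: 47/134 = 0.3507
  PC3: 32/134 = 0.2388

Step 3 — cumulative fraction after k components = (λ_1 + ... + λ_k) / Σ λ:
  k = 1: 55/134 = 0.4104
  k = 2: (55 + 47)/134 = 102/134 = 0.7612
  k = 3: (55 + 47 + 32)/134 = 134/134 = 1

Summary (fraction, with percent):

explained: PC1 0.4104 (41.04%), PC2 0.3507 (35.07%), PC3 0.2388 (23.88%);  cumulative: 0.4104, 0.7612, 1


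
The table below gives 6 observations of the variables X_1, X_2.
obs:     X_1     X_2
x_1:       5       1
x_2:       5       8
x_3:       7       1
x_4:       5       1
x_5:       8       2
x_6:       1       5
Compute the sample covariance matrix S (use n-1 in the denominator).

Step 1 — column means:
  mean(X_1) = (5 + 5 + 7 + 5 + 8 + 1) / 6 = 31/6 = 5.1667
  mean(X_2) = (1 + 8 + 1 + 1 + 2 + 5) / 6 = 18/6 = 3

Step 2 — sample covariance S[i,j] = (1/(n-1)) · Σ_k (x_{k,i} - mean_i) · (x_{k,j} - mean_j), with n-1 = 5.
  S[X_1,X_1] = ((-0.1667)·(-0.1667) + (-0.1667)·(-0.1667) + (1.8333)·(1.8333) + (-0.1667)·(-0.1667) + (2.8333)·(2.8333) + (-4.1667)·(-4.1667)) / 5 = 28.8333/5 = 5.7667
  S[X_1,X_2] = ((-0.1667)·(-2) + (-0.1667)·(5) + (1.8333)·(-2) + (-0.1667)·(-2) + (2.8333)·(-1) + (-4.1667)·(2)) / 5 = -15/5 = -3
  S[X_2,X_2] = ((-2)·(-2) + (5)·(5) + (-2)·(-2) + (-2)·(-2) + (-1)·(-1) + (2)·(2)) / 5 = 42/5 = 8.4

S is symmetric (S[j,i] = S[i,j]). Assembling:

S = [[5.7667, -3],
 [-3, 8.4]]


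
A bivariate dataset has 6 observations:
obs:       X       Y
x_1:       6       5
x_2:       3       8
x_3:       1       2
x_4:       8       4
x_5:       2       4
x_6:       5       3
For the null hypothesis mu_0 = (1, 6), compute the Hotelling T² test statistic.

Step 1 — sample mean vector:
  mean(X) = (6 + 3 + 1 + 8 + 2 + 5) / 6 = 25/6 = 4.1667
  mean(Y) = (5 + 8 + 2 + 4 + 4 + 3) / 6 = 26/6 = 4.3333
  x̄ = (4.1667, 4.3333),  deviation x̄ - mu_0 = (4.1667, 4.3333) - (1, 6) = (3.1667, -1.6667).

Step 2 — sample covariance matrix, S[i,j] = (1/(n-1)) · Σ_k (x_{k,i} - mean_i) · (x_{k,j} - mean_j), divisor n-1 = 5:
  S[X,X] = ((1.8333)·(1.8333) + (-1.1667)·(-1.1667) + (-3.1667)·(-3.1667) + (3.8333)·(3.8333) + (-2.1667)·(-2.1667) + (0.8333)·(0.8333)) / 5 = 34.8333/5 = 6.9667
  S[X,Y] = ((1.8333)·(0.6667) + (-1.1667)·(3.6667) + (-3.1667)·(-2.3333) + (3.8333)·(-0.3333) + (-2.1667)·(-0.3333) + (0.8333)·(-1.3333)) / 5 = 2.6667/5 = 0.5333
  S[Y,Y] = ((0.6667)·(0.6667) + (3.6667)·(3.6667) + (-2.3333)·(-2.3333) + (-0.3333)·(-0.3333) + (-0.3333)·(-0.3333) + (-1.3333)·(-1.3333)) / 5 = 21.3333/5 = 4.2667
  S = [[6.9667, 0.5333],
 [0.5333, 4.2667]].

Step 3 — invert S. det(S) = 6.9667·4.2667 - (0.5333)² = 29.44.
  S^{-1} = (1/det) · [[d, -b], [-b, a]] = [[0.1449, -0.0181],
 [-0.0181, 0.2366]].

Step 4 — quadratic form (x̄ - mu_0)^T · S^{-1} · (x̄ - mu_0):
  S^{-1} · (x̄ - mu_0) = (0.4891, -0.4518),
  (x̄ - mu_0)^T · [...] = (3.1667)·(0.4891) + (-1.6667)·(-0.4518) = 2.3019.

Step 5 — scale by n: T² = 6 · 2.3019 = 13.8111.

T² ≈ 13.8111


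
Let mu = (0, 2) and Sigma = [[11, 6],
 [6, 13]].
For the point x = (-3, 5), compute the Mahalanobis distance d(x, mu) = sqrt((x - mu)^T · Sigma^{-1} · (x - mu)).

Step 1 — centre the observation: (x - mu) = (-3, 3).

Step 2 — invert Sigma. det(Sigma) = 11·13 - (6)² = 107.
  Sigma^{-1} = (1/det) · [[d, -b], [-b, a]] = [[0.1215, -0.0561],
 [-0.0561, 0.1028]].

Step 3 — form the quadratic (x - mu)^T · Sigma^{-1} · (x - mu):
  Sigma^{-1} · (x - mu) = (-0.5327, 0.4766).
  (x - mu)^T · [Sigma^{-1} · (x - mu)] = (-3)·(-0.5327) + (3)·(0.4766) = 3.028.

Step 4 — take square root: d = √(3.028) ≈ 1.7401.

d(x, mu) = √(3.028) ≈ 1.7401


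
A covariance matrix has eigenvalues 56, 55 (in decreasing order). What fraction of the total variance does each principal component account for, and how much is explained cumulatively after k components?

Step 1 — total variance = trace(Sigma) = Σ λ_i = 56 + 55 = 111.

Step 2 — fraction explained by component i = λ_i / Σ λ:
  PC1: 56/111 = 0.5045
  PC2: 55/111 = 0.4955

Step 3 — cumulative fraction after k components = (λ_1 + ... + λ_k) / Σ λ:
  k = 1: 56/111 = 0.5045
  k = 2: (56 + 55)/111 = 111/111 = 1

Summary (fraction, with percent):

explained: PC1 0.5045 (50.45%), PC2 0.4955 (49.55%);  cumulative: 0.5045, 1


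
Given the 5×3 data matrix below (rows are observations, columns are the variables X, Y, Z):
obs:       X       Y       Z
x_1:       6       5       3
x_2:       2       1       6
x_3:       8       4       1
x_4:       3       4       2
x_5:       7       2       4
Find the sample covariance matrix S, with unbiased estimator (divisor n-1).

Step 1 — column means:
  mean(X) = (6 + 2 + 8 + 3 + 7) / 5 = 26/5 = 5.2
  mean(Y) = (5 + 1 + 4 + 4 + 2) / 5 = 16/5 = 3.2
  mean(Z) = (3 + 6 + 1 + 2 + 4) / 5 = 16/5 = 3.2

Step 2 — sample covariance S[i,j] = (1/(n-1)) · Σ_k (x_{k,i} - mean_i) · (x_{k,j} - mean_j), with n-1 = 4.
  S[X,X] = ((0.8)·(0.8) + (-3.2)·(-3.2) + (2.8)·(2.8) + (-2.2)·(-2.2) + (1.8)·(1.8)) / 4 = 26.8/4 = 6.7
  S[X,Y] = ((0.8)·(1.8) + (-3.2)·(-2.2) + (2.8)·(0.8) + (-2.2)·(0.8) + (1.8)·(-1.2)) / 4 = 6.8/4 = 1.7
  S[X,Z] = ((0.8)·(-0.2) + (-3.2)·(2.8) + (2.8)·(-2.2) + (-2.2)·(-1.2) + (1.8)·(0.8)) / 4 = -11.2/4 = -2.8
  S[Y,Y] = ((1.8)·(1.8) + (-2.2)·(-2.2) + (0.8)·(0.8) + (0.8)·(0.8) + (-1.2)·(-1.2)) / 4 = 10.8/4 = 2.7
  S[Y,Z] = ((1.8)·(-0.2) + (-2.2)·(2.8) + (0.8)·(-2.2) + (0.8)·(-1.2) + (-1.2)·(0.8)) / 4 = -10.2/4 = -2.55
  S[Z,Z] = ((-0.2)·(-0.2) + (2.8)·(2.8) + (-2.2)·(-2.2) + (-1.2)·(-1.2) + (0.8)·(0.8)) / 4 = 14.8/4 = 3.7

S is symmetric (S[j,i] = S[i,j]). Assembling:

S = [[6.7, 1.7, -2.8],
 [1.7, 2.7, -2.55],
 [-2.8, -2.55, 3.7]]


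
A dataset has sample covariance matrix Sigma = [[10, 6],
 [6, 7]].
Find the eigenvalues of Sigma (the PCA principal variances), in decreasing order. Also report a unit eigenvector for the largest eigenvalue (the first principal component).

Step 1 — characteristic polynomial of 2×2 Sigma:
  det(Sigma - λI) = λ² - trace · λ + det = 0.
  trace = 10 + 7 = 17, det = 10·7 - (6)² = 34.
Step 2 — discriminant:
  Δ = trace² - 4·det = 289 - 136 = 153.
Step 3 — eigenvalues:
  λ = (trace ± √Δ)/2 = (17 ± 12.3693)/2,
  λ_1 = 14.6847,  λ_2 = 2.3153.

Step 4 — unit eigenvector for λ_1: solve (Sigma - λ_1 I)v = 0. First row:
  (10 - 14.6847)·v_x + (6)·v_y = 0, i.e. (-4.6847)·v_x + (6)·v_y = 0,
  so v ∝ (b, λ_1 - a) = (6, 4.6847) = u.
  ||u|| = √((6)² + (4.6847)²) = √(57.946) ≈ 7.6122,
  v_1 = u/||u|| ≈ (0.7882, 0.6154) (||v_1|| = 1).

λ_1 = 14.6847,  λ_2 = 2.3153;  v_1 ≈ (0.7882, 0.6154)


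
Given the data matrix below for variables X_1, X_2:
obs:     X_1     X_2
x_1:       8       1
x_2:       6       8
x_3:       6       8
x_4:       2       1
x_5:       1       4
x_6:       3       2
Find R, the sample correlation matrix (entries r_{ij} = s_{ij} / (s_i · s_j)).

Step 1 — column means:
  mean(X_1) = (8 + 6 + 6 + 2 + 1 + 3) / 6 = 26/6 = 4.3333
  mean(X_2) = (1 + 8 + 8 + 1 + 4 + 2) / 6 = 24/6 = 4

Step 2 — sample variances and covariances s[i,j] = (1/(n-1)) · Σ_k (x_{k,i} - mean_i) · (x_{k,j} - mean_j), with n-1 = 5:
  s[X_1,X_1] = ((3.6667)·(3.6667) + (1.6667)·(1.6667) + (1.6667)·(1.6667) + (-2.3333)·(-2.3333) + (-3.3333)·(-3.3333) + (-1.3333)·(-1.3333)) / 5 = 37.3333/5 = 7.4667
  s[X_1,X_2] = ((3.6667)·(-3) + (1.6667)·(4) + (1.6667)·(4) + (-2.3333)·(-3) + (-3.3333)·(0) + (-1.3333)·(-2)) / 5 = 12/5 = 2.4
  s[X_2,X_2] = ((-3)·(-3) + (4)·(4) + (4)·(4) + (-3)·(-3) + (0)·(0) + (-2)·(-2)) / 5 = 54/5 = 10.8
  Sample standard deviations s_i = √(s[i,i]):
  s(X_1) = √(7.4667) = 2.7325
  s(X_2) = √(10.8) = 3.2863

Step 3 — r_{ij} = s_{ij} / (s_i · s_j):
  r[X_1,X_1] = 1 (diagonal).
  r[X_1,X_2] = 2.4 / (2.7325 · 3.2863) = 2.4 / 8.98 = 0.2673
  r[X_2,X_2] = 1 (diagonal).

R is symmetric with unit diagonal. Assembling:

R = [[1, 0.2673],
 [0.2673, 1]]


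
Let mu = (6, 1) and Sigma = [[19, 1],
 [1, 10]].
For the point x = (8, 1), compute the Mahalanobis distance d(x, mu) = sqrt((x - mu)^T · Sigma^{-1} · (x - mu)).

Step 1 — centre the observation: (x - mu) = (2, 0).

Step 2 — invert Sigma. det(Sigma) = 19·10 - (1)² = 189.
  Sigma^{-1} = (1/det) · [[d, -b], [-b, a]] = [[0.0529, -0.0053],
 [-0.0053, 0.1005]].

Step 3 — form the quadratic (x - mu)^T · Sigma^{-1} · (x - mu):
  Sigma^{-1} · (x - mu) = (0.1058, -0.0106).
  (x - mu)^T · [Sigma^{-1} · (x - mu)] = (2)·(0.1058) + (0)·(-0.0106) = 0.2116.

Step 4 — take square root: d = √(0.2116) ≈ 0.46.

d(x, mu) = √(0.2116) ≈ 0.46


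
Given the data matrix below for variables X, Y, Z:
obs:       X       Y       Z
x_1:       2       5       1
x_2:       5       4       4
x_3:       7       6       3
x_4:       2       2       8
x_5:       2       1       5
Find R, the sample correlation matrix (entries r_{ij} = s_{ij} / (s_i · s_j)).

Step 1 — column means:
  mean(X) = (2 + 5 + 7 + 2 + 2) / 5 = 18/5 = 3.6
  mean(Y) = (5 + 4 + 6 + 2 + 1) / 5 = 18/5 = 3.6
  mean(Z) = (1 + 4 + 3 + 8 + 5) / 5 = 21/5 = 4.2

Step 2 — sample variances and covariances s[i,j] = (1/(n-1)) · Σ_k (x_{k,i} - mean_i) · (x_{k,j} - mean_j), with n-1 = 4:
  s[X,X] = ((-1.6)·(-1.6) + (1.4)·(1.4) + (3.4)·(3.4) + (-1.6)·(-1.6) + (-1.6)·(-1.6)) / 4 = 21.2/4 = 5.3
  s[X,Y] = ((-1.6)·(1.4) + (1.4)·(0.4) + (3.4)·(2.4) + (-1.6)·(-1.6) + (-1.6)·(-2.6)) / 4 = 13.2/4 = 3.3
  s[X,Z] = ((-1.6)·(-3.2) + (1.4)·(-0.2) + (3.4)·(-1.2) + (-1.6)·(3.8) + (-1.6)·(0.8)) / 4 = -6.6/4 = -1.65
  s[Y,Y] = ((1.4)·(1.4) + (0.4)·(0.4) + (2.4)·(2.4) + (-1.6)·(-1.6) + (-2.6)·(-2.6)) / 4 = 17.2/4 = 4.3
  s[Y,Z] = ((1.4)·(-3.2) + (0.4)·(-0.2) + (2.4)·(-1.2) + (-1.6)·(3.8) + (-2.6)·(0.8)) / 4 = -15.6/4 = -3.9
  s[Z,Z] = ((-3.2)·(-3.2) + (-0.2)·(-0.2) + (-1.2)·(-1.2) + (3.8)·(3.8) + (0.8)·(0.8)) / 4 = 26.8/4 = 6.7
  Sample standard deviations s_i = √(s[i,i]):
  s(X) = √(5.3) = 2.3022
  s(Y) = √(4.3) = 2.0736
  s(Z) = √(6.7) = 2.5884

Step 3 — r_{ij} = s_{ij} / (s_i · s_j):
  r[X,X] = 1 (diagonal).
  r[X,Y] = 3.3 / (2.3022 · 2.0736) = 3.3 / 4.7739 = 0.6913
  r[X,Z] = -1.65 / (2.3022 · 2.5884) = -1.65 / 5.959 = -0.2769
  r[Y,Y] = 1 (diagonal).
  r[Y,Z] = -3.9 / (2.0736 · 2.5884) = -3.9 / 5.3675 = -0.7266
  r[Z,Z] = 1 (diagonal).

R is symmetric with unit diagonal. Assembling:

R = [[1, 0.6913, -0.2769],
 [0.6913, 1, -0.7266],
 [-0.2769, -0.7266, 1]]


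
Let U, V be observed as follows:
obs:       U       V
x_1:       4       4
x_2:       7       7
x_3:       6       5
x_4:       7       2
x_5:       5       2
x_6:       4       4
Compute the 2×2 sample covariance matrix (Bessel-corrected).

Step 1 — column means:
  mean(U) = (4 + 7 + 6 + 7 + 5 + 4) / 6 = 33/6 = 5.5
  mean(V) = (4 + 7 + 5 + 2 + 2 + 4) / 6 = 24/6 = 4

Step 2 — sample covariance S[i,j] = (1/(n-1)) · Σ_k (x_{k,i} - mean_i) · (x_{k,j} - mean_j), with n-1 = 5.
  S[U,U] = ((-1.5)·(-1.5) + (1.5)·(1.5) + (0.5)·(0.5) + (1.5)·(1.5) + (-0.5)·(-0.5) + (-1.5)·(-1.5)) / 5 = 9.5/5 = 1.9
  S[U,V] = ((-1.5)·(0) + (1.5)·(3) + (0.5)·(1) + (1.5)·(-2) + (-0.5)·(-2) + (-1.5)·(0)) / 5 = 3/5 = 0.6
  S[V,V] = ((0)·(0) + (3)·(3) + (1)·(1) + (-2)·(-2) + (-2)·(-2) + (0)·(0)) / 5 = 18/5 = 3.6

S is symmetric (S[j,i] = S[i,j]). Assembling:

S = [[1.9, 0.6],
 [0.6, 3.6]]


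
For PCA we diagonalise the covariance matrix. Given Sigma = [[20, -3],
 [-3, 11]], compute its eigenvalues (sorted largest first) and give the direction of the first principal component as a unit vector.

Step 1 — characteristic polynomial of 2×2 Sigma:
  det(Sigma - λI) = λ² - trace · λ + det = 0.
  trace = 20 + 11 = 31, det = 20·11 - (-3)² = 211.
Step 2 — discriminant:
  Δ = trace² - 4·det = 961 - 844 = 117.
Step 3 — eigenvalues:
  λ = (trace ± √Δ)/2 = (31 ± 10.8167)/2,
  λ_1 = 20.9083,  λ_2 = 10.0917.

Step 4 — unit eigenvector for λ_1: solve (Sigma - λ_1 I)v = 0. First row:
  (20 - 20.9083)·v_x + (-3)·v_y = 0, i.e. (-0.9083)·v_x + (-3)·v_y = 0,
  so v ∝ (b, λ_1 - a) = (-3, 0.9083); multiply by -1 so the first entry is positive: u = (3, -0.9083).
  ||u|| = √((3)² + (-0.9083)²) = √(9.8251) ≈ 3.1345,
  v_1 = u/||u|| ≈ (0.9571, -0.2898) (||v_1|| = 1).

λ_1 = 20.9083,  λ_2 = 10.0917;  v_1 ≈ (0.9571, -0.2898)


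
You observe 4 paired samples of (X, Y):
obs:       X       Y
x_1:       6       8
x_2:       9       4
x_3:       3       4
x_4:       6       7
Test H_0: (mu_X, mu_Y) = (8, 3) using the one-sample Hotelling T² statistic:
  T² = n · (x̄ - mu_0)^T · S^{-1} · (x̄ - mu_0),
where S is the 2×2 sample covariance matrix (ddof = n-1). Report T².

Step 1 — sample mean vector:
  mean(X) = (6 + 9 + 3 + 6) / 4 = 24/4 = 6
  mean(Y) = (8 + 4 + 4 + 7) / 4 = 23/4 = 5.75
  x̄ = (6, 5.75),  deviation x̄ - mu_0 = (6, 5.75) - (8, 3) = (-2, 2.75).

Step 2 — sample covariance matrix, S[i,j] = (1/(n-1)) · Σ_k (x_{k,i} - mean_i) · (x_{k,j} - mean_j), divisor n-1 = 3:
  S[X,X] = ((0)·(0) + (3)·(3) + (-3)·(-3) + (0)·(0)) / 3 = 18/3 = 6
  S[X,Y] = ((0)·(2.25) + (3)·(-1.75) + (-3)·(-1.75) + (0)·(1.25)) / 3 = 0/3 = 0
  S[Y,Y] = ((2.25)·(2.25) + (-1.75)·(-1.75) + (-1.75)·(-1.75) + (1.25)·(1.25)) / 3 = 12.75/3 = 4.25
  S = [[6, 0],
 [0, 4.25]].

Step 3 — invert S. det(S) = 6·4.25 - (0)² = 25.5.
  S^{-1} = (1/det) · [[d, -b], [-b, a]] = [[0.1667, 0],
 [0, 0.2353]].

Step 4 — quadratic form (x̄ - mu_0)^T · S^{-1} · (x̄ - mu_0):
  S^{-1} · (x̄ - mu_0) = (-0.3333, 0.6471),
  (x̄ - mu_0)^T · [...] = (-2)·(-0.3333) + (2.75)·(0.6471) = 2.4461.

Step 5 — scale by n: T² = 4 · 2.4461 = 9.7843.

T² ≈ 9.7843


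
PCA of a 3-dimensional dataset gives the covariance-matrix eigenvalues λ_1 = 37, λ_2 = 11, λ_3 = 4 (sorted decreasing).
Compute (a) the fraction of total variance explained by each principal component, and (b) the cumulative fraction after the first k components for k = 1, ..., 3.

Step 1 — total variance = trace(Sigma) = Σ λ_i = 37 + 11 + 4 = 52.

Step 2 — fraction explained by component i = λ_i / Σ λ:
  PC1: 37/52 = 0.7115
  PC2: 11/52 = 0.2115
  PC3: 4/52 = 0.0769

Step 3 — cumulative fraction after k components = (λ_1 + ... + λ_k) / Σ λ:
  k = 1: 37/52 = 0.7115
  k = 2: (37 + 11)/52 = 48/52 = 0.9231
  k = 3: (37 + 11 + 4)/52 = 52/52 = 1

Summary (fraction, with percent):

explained: PC1 0.7115 (71.15%), PC2 0.2115 (21.15%), PC3 0.0769 (7.69%);  cumulative: 0.7115, 0.9231, 1


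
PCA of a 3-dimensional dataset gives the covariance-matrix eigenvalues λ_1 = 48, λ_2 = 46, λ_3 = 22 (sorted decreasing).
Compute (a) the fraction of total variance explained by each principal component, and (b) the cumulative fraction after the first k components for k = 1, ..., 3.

Step 1 — total variance = trace(Sigma) = Σ λ_i = 48 + 46 + 22 = 116.

Step 2 — fraction explained by component i = λ_i / Σ λ:
  PC1: 48/116 = 0.4138
  PC2: 46/116 = 0.3966
  PC3: 22/116 = 0.1897

Step 3 — cumulative fraction after k components = (λ_1 + ... + λ_k) / Σ λ:
  k = 1: 48/116 = 0.4138
  k = 2: (48 + 46)/116 = 94/116 = 0.8103
  k = 3: (48 + 46 + 22)/116 = 116/116 = 1

Summary (fraction, with percent):

explained: PC1 0.4138 (41.38%), PC2 0.3966 (39.66%), PC3 0.1897 (18.97%);  cumulative: 0.4138, 0.8103, 1


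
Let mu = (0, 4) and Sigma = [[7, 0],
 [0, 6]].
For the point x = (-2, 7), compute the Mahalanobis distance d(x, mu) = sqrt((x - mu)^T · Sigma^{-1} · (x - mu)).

Step 1 — centre the observation: (x - mu) = (-2, 3).

Step 2 — invert Sigma. det(Sigma) = 7·6 - (0)² = 42.
  Sigma^{-1} = (1/det) · [[d, -b], [-b, a]] = [[0.1429, 0],
 [0, 0.1667]].

Step 3 — form the quadratic (x - mu)^T · Sigma^{-1} · (x - mu):
  Sigma^{-1} · (x - mu) = (-0.2857, 0.5).
  (x - mu)^T · [Sigma^{-1} · (x - mu)] = (-2)·(-0.2857) + (3)·(0.5) = 2.0714.

Step 4 — take square root: d = √(2.0714) ≈ 1.4392.

d(x, mu) = √(2.0714) ≈ 1.4392


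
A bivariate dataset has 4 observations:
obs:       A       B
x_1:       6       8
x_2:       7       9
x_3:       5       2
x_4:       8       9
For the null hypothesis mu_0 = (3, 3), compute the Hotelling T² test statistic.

Step 1 — sample mean vector:
  mean(A) = (6 + 7 + 5 + 8) / 4 = 26/4 = 6.5
  mean(B) = (8 + 9 + 2 + 9) / 4 = 28/4 = 7
  x̄ = (6.5, 7),  deviation x̄ - mu_0 = (6.5, 7) - (3, 3) = (3.5, 4).

Step 2 — sample covariance matrix, S[i,j] = (1/(n-1)) · Σ_k (x_{k,i} - mean_i) · (x_{k,j} - mean_j), divisor n-1 = 3:
  S[A,A] = ((-0.5)·(-0.5) + (0.5)·(0.5) + (-1.5)·(-1.5) + (1.5)·(1.5)) / 3 = 5/3 = 1.6667
  S[A,B] = ((-0.5)·(1) + (0.5)·(2) + (-1.5)·(-5) + (1.5)·(2)) / 3 = 11/3 = 3.6667
  S[B,B] = ((1)·(1) + (2)·(2) + (-5)·(-5) + (2)·(2)) / 3 = 34/3 = 11.3333
  S = [[1.6667, 3.6667],
 [3.6667, 11.3333]].

Step 3 — invert S. det(S) = 1.6667·11.3333 - (3.6667)² = 5.4444.
  S^{-1} = (1/det) · [[d, -b], [-b, a]] = [[2.0816, -0.6735],
 [-0.6735, 0.3061]].

Step 4 — quadratic form (x̄ - mu_0)^T · S^{-1} · (x̄ - mu_0):
  S^{-1} · (x̄ - mu_0) = (4.5918, -1.1327),
  (x̄ - mu_0)^T · [...] = (3.5)·(4.5918) + (4)·(-1.1327) = 11.5408.

Step 5 — scale by n: T² = 4 · 11.5408 = 46.1633.

T² ≈ 46.1633


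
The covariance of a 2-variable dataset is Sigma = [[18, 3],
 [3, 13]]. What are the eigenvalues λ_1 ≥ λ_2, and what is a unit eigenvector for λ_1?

Step 1 — characteristic polynomial of 2×2 Sigma:
  det(Sigma - λI) = λ² - trace · λ + det = 0.
  trace = 18 + 13 = 31, det = 18·13 - (3)² = 225.
Step 2 — discriminant:
  Δ = trace² - 4·det = 961 - 900 = 61.
Step 3 — eigenvalues:
  λ = (trace ± √Δ)/2 = (31 ± 7.8102)/2,
  λ_1 = 19.4051,  λ_2 = 11.5949.

Step 4 — unit eigenvector for λ_1: solve (Sigma - λ_1 I)v = 0. First row:
  (18 - 19.4051)·v_x + (3)·v_y = 0, i.e. (-1.4051)·v_x + (3)·v_y = 0,
  so v ∝ (b, λ_1 - a) = (3, 1.4051) = u.
  ||u|| = √((3)² + (1.4051)²) = √(10.9744) ≈ 3.3128,
  v_1 = u/||u|| ≈ (0.9056, 0.4242) (||v_1|| = 1).

λ_1 = 19.4051,  λ_2 = 11.5949;  v_1 ≈ (0.9056, 0.4242)


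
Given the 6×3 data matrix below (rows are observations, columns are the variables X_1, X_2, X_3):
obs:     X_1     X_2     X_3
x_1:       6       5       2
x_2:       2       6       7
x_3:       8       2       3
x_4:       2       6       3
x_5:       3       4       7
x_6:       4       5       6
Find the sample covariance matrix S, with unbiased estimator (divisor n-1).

Step 1 — column means:
  mean(X_1) = (6 + 2 + 8 + 2 + 3 + 4) / 6 = 25/6 = 4.1667
  mean(X_2) = (5 + 6 + 2 + 6 + 4 + 5) / 6 = 28/6 = 4.6667
  mean(X_3) = (2 + 7 + 3 + 3 + 7 + 6) / 6 = 28/6 = 4.6667

Step 2 — sample covariance S[i,j] = (1/(n-1)) · Σ_k (x_{k,i} - mean_i) · (x_{k,j} - mean_j), with n-1 = 5.
  S[X_1,X_1] = ((1.8333)·(1.8333) + (-2.1667)·(-2.1667) + (3.8333)·(3.8333) + (-2.1667)·(-2.1667) + (-1.1667)·(-1.1667) + (-0.1667)·(-0.1667)) / 5 = 28.8333/5 = 5.7667
  S[X_1,X_2] = ((1.8333)·(0.3333) + (-2.1667)·(1.3333) + (3.8333)·(-2.6667) + (-2.1667)·(1.3333) + (-1.1667)·(-0.6667) + (-0.1667)·(0.3333)) / 5 = -14.6667/5 = -2.9333
  S[X_1,X_3] = ((1.8333)·(-2.6667) + (-2.1667)·(2.3333) + (3.8333)·(-1.6667) + (-2.1667)·(-1.6667) + (-1.1667)·(2.3333) + (-0.1667)·(1.3333)) / 5 = -15.6667/5 = -3.1333
  S[X_2,X_2] = ((0.3333)·(0.3333) + (1.3333)·(1.3333) + (-2.6667)·(-2.6667) + (1.3333)·(1.3333) + (-0.6667)·(-0.6667) + (0.3333)·(0.3333)) / 5 = 11.3333/5 = 2.2667
  S[X_2,X_3] = ((0.3333)·(-2.6667) + (1.3333)·(2.3333) + (-2.6667)·(-1.6667) + (1.3333)·(-1.6667) + (-0.6667)·(2.3333) + (0.3333)·(1.3333)) / 5 = 3.3333/5 = 0.6667
  S[X_3,X_3] = ((-2.6667)·(-2.6667) + (2.3333)·(2.3333) + (-1.6667)·(-1.6667) + (-1.6667)·(-1.6667) + (2.3333)·(2.3333) + (1.3333)·(1.3333)) / 5 = 25.3333/5 = 5.0667

S is symmetric (S[j,i] = S[i,j]). Assembling:

S = [[5.7667, -2.9333, -3.1333],
 [-2.9333, 2.2667, 0.6667],
 [-3.1333, 0.6667, 5.0667]]


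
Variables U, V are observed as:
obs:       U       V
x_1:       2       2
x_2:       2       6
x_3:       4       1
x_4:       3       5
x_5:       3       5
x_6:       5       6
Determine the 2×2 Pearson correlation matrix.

Step 1 — column means:
  mean(U) = (2 + 2 + 4 + 3 + 3 + 5) / 6 = 19/6 = 3.1667
  mean(V) = (2 + 6 + 1 + 5 + 5 + 6) / 6 = 25/6 = 4.1667

Step 2 — sample variances and covariances s[i,j] = (1/(n-1)) · Σ_k (x_{k,i} - mean_i) · (x_{k,j} - mean_j), with n-1 = 5:
  s[U,U] = ((-1.1667)·(-1.1667) + (-1.1667)·(-1.1667) + (0.8333)·(0.8333) + (-0.1667)·(-0.1667) + (-0.1667)·(-0.1667) + (1.8333)·(1.8333)) / 5 = 6.8333/5 = 1.3667
  s[U,V] = ((-1.1667)·(-2.1667) + (-1.1667)·(1.8333) + (0.8333)·(-3.1667) + (-0.1667)·(0.8333) + (-0.1667)·(0.8333) + (1.8333)·(1.8333)) / 5 = 0.8333/5 = 0.1667
  s[V,V] = ((-2.1667)·(-2.1667) + (1.8333)·(1.8333) + (-3.1667)·(-3.1667) + (0.8333)·(0.8333) + (0.8333)·(0.8333) + (1.8333)·(1.8333)) / 5 = 22.8333/5 = 4.5667
  Sample standard deviations s_i = √(s[i,i]):
  s(U) = √(1.3667) = 1.169
  s(V) = √(4.5667) = 2.137

Step 3 — r_{ij} = s_{ij} / (s_i · s_j):
  r[U,U] = 1 (diagonal).
  r[U,V] = 0.1667 / (1.169 · 2.137) = 0.1667 / 2.4982 = 0.0667
  r[V,V] = 1 (diagonal).

R is symmetric with unit diagonal. Assembling:

R = [[1, 0.0667],
 [0.0667, 1]]


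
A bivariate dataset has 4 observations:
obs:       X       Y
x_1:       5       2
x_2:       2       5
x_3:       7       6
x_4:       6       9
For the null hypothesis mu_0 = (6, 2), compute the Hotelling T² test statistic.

Step 1 — sample mean vector:
  mean(X) = (5 + 2 + 7 + 6) / 4 = 20/4 = 5
  mean(Y) = (2 + 5 + 6 + 9) / 4 = 22/4 = 5.5
  x̄ = (5, 5.5),  deviation x̄ - mu_0 = (5, 5.5) - (6, 2) = (-1, 3.5).

Step 2 — sample covariance matrix, S[i,j] = (1/(n-1)) · Σ_k (x_{k,i} - mean_i) · (x_{k,j} - mean_j), divisor n-1 = 3:
  S[X,X] = ((0)·(0) + (-3)·(-3) + (2)·(2) + (1)·(1)) / 3 = 14/3 = 4.6667
  S[X,Y] = ((0)·(-3.5) + (-3)·(-0.5) + (2)·(0.5) + (1)·(3.5)) / 3 = 6/3 = 2
  S[Y,Y] = ((-3.5)·(-3.5) + (-0.5)·(-0.5) + (0.5)·(0.5) + (3.5)·(3.5)) / 3 = 25/3 = 8.3333
  S = [[4.6667, 2],
 [2, 8.3333]].

Step 3 — invert S. det(S) = 4.6667·8.3333 - (2)² = 34.8889.
  S^{-1} = (1/det) · [[d, -b], [-b, a]] = [[0.2389, -0.0573],
 [-0.0573, 0.1338]].

Step 4 — quadratic form (x̄ - mu_0)^T · S^{-1} · (x̄ - mu_0):
  S^{-1} · (x̄ - mu_0) = (-0.4395, 0.5255),
  (x̄ - mu_0)^T · [...] = (-1)·(-0.4395) + (3.5)·(0.5255) = 2.2787.

Step 5 — scale by n: T² = 4 · 2.2787 = 9.1146.

T² ≈ 9.1146
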